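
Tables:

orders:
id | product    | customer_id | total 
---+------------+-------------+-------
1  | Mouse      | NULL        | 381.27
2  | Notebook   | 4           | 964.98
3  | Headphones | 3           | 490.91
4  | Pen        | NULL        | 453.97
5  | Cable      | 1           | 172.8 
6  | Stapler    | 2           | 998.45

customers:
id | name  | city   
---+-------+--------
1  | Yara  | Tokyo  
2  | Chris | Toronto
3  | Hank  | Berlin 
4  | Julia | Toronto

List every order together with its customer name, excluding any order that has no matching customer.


INNER JOIN keeps only orders rows whose customer_id matches an id in customers. Walk through each order:
  - order 1 (Mouse): customer_id=NULL, no match -> dropped
  - order 2 (Notebook): customer_id=4 -> matches Julia
  - order 3 (Headphones): customer_id=3 -> matches Hank
  - order 4 (Pen): customer_id=NULL, no match -> dropped
  - order 5 (Cable): customer_id=1 -> matches Yara
  - order 6 (Stapler): customer_id=2 -> matches Chris
So 2 of 6 rows are dropped.

SQL:
SELECT a.product, b.name AS customer
FROM orders a
INNER JOIN customers b ON a.customer_id = b.id

Result:
product    | customer
-----------+---------
Notebook   | Julia   
Headphones | Hank    
Cable      | Yara    
Stapler    | Chris   


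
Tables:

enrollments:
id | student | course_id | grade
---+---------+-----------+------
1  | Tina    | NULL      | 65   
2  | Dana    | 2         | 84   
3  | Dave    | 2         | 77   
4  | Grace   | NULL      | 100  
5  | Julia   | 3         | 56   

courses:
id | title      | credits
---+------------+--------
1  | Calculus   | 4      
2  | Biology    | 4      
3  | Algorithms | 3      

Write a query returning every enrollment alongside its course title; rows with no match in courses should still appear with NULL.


LEFT JOIN keeps every row from enrollments (the left table); where course_id has no match in courses, the course columns become NULL. Walk through each enrollment:
  - enrollment 1 (Tina): course_id=NULL, no match -> kept with NULL
  - enrollment 2 (Dana): course_id=2 -> matches Biology
  - enrollment 3 (Dave): course_id=2 -> matches Biology
  - enrollment 4 (Grace): course_id=NULL, no match -> kept with NULL
  - enrollment 5 (Julia): course_id=3 -> matches Algorithms
All 5 rows appear; 2 have NULL course.

SQL:
SELECT a.student, b.title AS course
FROM enrollments a
LEFT JOIN courses b ON a.course_id = b.id

Result:
student | course    
--------+-----------
Tina    | NULL      
Dana    | Biology   
Dave    | Biology   
Grace   | NULL      
Julia   | Algorithms


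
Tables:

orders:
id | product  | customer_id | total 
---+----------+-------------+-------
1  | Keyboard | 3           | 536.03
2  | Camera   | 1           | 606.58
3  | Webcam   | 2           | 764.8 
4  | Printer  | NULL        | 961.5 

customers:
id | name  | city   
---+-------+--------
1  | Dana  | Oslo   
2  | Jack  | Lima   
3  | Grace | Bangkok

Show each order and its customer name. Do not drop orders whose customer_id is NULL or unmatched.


LEFT JOIN keeps every row from orders (the left table); where customer_id has no match in customers, the customer columns become NULL. Walk through each order:
  - order 1 (Keyboard): customer_id=3 -> matches Grace
  - order 2 (Camera): customer_id=1 -> matches Dana
  - order 3 (Webcam): customer_id=2 -> matches Jack
  - order 4 (Printer): customer_id=NULL, no match -> kept with NULL
All 4 rows appear; 1 has NULL customer.

SQL:
SELECT a.product, b.name AS customer
FROM orders a
LEFT JOIN customers b ON a.customer_id = b.id

Result:
product  | customer
---------+---------
Keyboard | Grace   
Camera   | Dana    
Webcam   | Jack    
Printer  | NULL    


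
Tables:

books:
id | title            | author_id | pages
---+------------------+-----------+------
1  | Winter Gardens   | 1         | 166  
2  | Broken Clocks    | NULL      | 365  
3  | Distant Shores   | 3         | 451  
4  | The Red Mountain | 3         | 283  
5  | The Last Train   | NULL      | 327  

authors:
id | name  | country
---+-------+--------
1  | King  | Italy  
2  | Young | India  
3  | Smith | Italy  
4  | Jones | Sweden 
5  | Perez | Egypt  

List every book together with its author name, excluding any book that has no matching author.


INNER JOIN keeps only books rows whose author_id matches an id in authors. Walk through each book:
  - book 1 (Winter Gardens): author_id=1 -> matches King
  - book 2 (Broken Clocks): author_id=NULL, no match -> dropped
  - book 3 (Distant Shores): author_id=3 -> matches Smith
  - book 4 (The Red Mountain): author_id=3 -> matches Smith
  - book 5 (The Last Train): author_id=NULL, no match -> dropped
So 2 of 5 rows are dropped.

SQL:
SELECT a.title, b.name AS author
FROM books a
INNER JOIN authors b ON a.author_id = b.id

Result:
title            | author
-----------------+-------
Winter Gardens   | King  
Distant Shores   | Smith 
The Red Mountain | Smith 


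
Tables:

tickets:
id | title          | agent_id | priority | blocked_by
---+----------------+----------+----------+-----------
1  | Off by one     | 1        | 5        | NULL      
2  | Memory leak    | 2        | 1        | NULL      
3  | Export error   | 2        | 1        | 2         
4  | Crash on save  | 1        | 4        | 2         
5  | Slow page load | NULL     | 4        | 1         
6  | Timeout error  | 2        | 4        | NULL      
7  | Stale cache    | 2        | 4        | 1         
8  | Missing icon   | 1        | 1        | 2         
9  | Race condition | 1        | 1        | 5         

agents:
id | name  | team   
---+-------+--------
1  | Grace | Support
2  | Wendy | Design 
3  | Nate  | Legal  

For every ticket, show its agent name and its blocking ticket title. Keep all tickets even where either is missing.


Two LEFT JOINs from the same base table tickets: one to agents via agent_id, one to tickets itself via blocked_by. Both are LEFT so every ticket is preserved.
Match against agents:
  - ticket 1 (Off by one): agent_id=1 -> matches Grace
  - ticket 2 (Memory leak): agent_id=2 -> matches Wendy
  - ticket 3 (Export error): agent_id=2 -> matches Wendy
  - ticket 4 (Crash on save): agent_id=1 -> matches Grace
  - ticket 5 (Slow page load): agent_id=NULL, no match -> kept with NULL
  - ticket 6 (Timeout error): agent_id=2 -> matches Wendy
  - ticket 7 (Stale cache): agent_id=2 -> matches Wendy
  - ticket 8 (Missing icon): agent_id=1 -> matches Grace
  - ticket 9 (Race condition): agent_id=1 -> matches Grace
Match against tickets (self):
  - ticket 1 (Off by one): blocked_by=NULL -> NULL
  - ticket 2 (Memory leak): blocked_by=NULL -> NULL
  - ticket 3 (Export error): blocked_by=2 -> Memory leak
  - ticket 4 (Crash on save): blocked_by=2 -> Memory leak
  - ticket 5 (Slow page load): blocked_by=1 -> Off by one
  - ticket 6 (Timeout error): blocked_by=NULL -> NULL
  - ticket 7 (Stale cache): blocked_by=1 -> Off by one
  - ticket 8 (Missing icon): blocked_by=2 -> Memory leak
  - ticket 9 (Race condition): blocked_by=5 -> Slow page load

SQL:
SELECT a.title, b.name AS agent, c.title AS blocked_by
FROM tickets a
LEFT JOIN agents b ON a.agent_id = b.id
LEFT JOIN tickets c ON a.blocked_by = c.id

Result:
title          | agent | blocked_by    
---------------+-------+---------------
Off by one     | Grace | NULL          
Memory leak    | Wendy | NULL          
Export error   | Wendy | Memory leak   
Crash on save  | Grace | Memory leak   
Slow page load | NULL  | Off by one    
Timeout error  | Wendy | NULL          
Stale cache    | Wendy | Off by one    
Missing icon   | Grace | Memory leak   
Race condition | Grace | Slow page load


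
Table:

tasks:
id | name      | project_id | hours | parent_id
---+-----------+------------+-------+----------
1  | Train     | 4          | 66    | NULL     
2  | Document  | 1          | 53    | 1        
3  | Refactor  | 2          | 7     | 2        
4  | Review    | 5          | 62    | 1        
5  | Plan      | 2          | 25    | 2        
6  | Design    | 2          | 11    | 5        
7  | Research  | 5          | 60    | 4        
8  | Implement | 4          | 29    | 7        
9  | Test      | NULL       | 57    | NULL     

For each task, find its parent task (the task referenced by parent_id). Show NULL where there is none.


This is a self-join: tasks is joined to a second copy of itself, matching each row's parent_id to another row's id. Use LEFT JOIN so rows with parent_id=NULL are kept.
  - task 1 (Train): parent_id=NULL -> NULL
  - task 2 (Document): parent_id=1 -> Train
  - task 3 (Refactor): parent_id=2 -> Document
  - task 4 (Review): parent_id=1 -> Train
  - task 5 (Plan): parent_id=2 -> Document
  - task 6 (Design): parent_id=5 -> Plan
  - task 7 (Research): parent_id=4 -> Review
  - task 8 (Implement): parent_id=7 -> Research
  - task 9 (Test): parent_id=NULL -> NULL

SQL:
SELECT a.name AS item, b.name AS parent
FROM tasks a
LEFT JOIN tasks b ON a.parent_id = b.id

Result:
item      | parent  
----------+---------
Train     | NULL    
Document  | Train   
Refactor  | Document
Review    | Train   
Plan      | Document
Design    | Plan    
Research  | Review  
Implement | Research
Test      | NULL    


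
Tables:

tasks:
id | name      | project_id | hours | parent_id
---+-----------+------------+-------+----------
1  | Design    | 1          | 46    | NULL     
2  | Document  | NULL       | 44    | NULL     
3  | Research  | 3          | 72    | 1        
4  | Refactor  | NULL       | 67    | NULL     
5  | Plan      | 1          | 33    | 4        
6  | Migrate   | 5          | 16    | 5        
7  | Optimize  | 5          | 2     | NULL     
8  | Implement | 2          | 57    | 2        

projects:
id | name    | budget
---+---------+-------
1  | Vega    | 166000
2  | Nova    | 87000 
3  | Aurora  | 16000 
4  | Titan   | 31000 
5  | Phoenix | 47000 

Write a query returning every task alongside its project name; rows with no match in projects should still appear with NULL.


LEFT JOIN keeps every row from tasks (the left table); where project_id has no match in projects, the project columns become NULL. Walk through each task:
  - task 1 (Design): project_id=1 -> matches Vega
  - task 2 (Document): project_id=NULL, no match -> kept with NULL
  - task 3 (Research): project_id=3 -> matches Aurora
  - task 4 (Refactor): project_id=NULL, no match -> kept with NULL
  - task 5 (Plan): project_id=1 -> matches Vega
  - task 6 (Migrate): project_id=5 -> matches Phoenix
  - task 7 (Optimize): project_id=5 -> matches Phoenix
  - task 8 (Implement): project_id=2 -> matches Nova
All 8 rows appear; 2 have NULL project.

SQL:
SELECT a.name, b.name AS project
FROM tasks a
LEFT JOIN projects b ON a.project_id = b.id

Result:
name      | project
----------+--------
Design    | Vega   
Document  | NULL   
Research  | Aurora 
Refactor  | NULL   
Plan      | Vega   
Migrate   | Phoenix
Optimize  | Phoenix
Implement | Nova   


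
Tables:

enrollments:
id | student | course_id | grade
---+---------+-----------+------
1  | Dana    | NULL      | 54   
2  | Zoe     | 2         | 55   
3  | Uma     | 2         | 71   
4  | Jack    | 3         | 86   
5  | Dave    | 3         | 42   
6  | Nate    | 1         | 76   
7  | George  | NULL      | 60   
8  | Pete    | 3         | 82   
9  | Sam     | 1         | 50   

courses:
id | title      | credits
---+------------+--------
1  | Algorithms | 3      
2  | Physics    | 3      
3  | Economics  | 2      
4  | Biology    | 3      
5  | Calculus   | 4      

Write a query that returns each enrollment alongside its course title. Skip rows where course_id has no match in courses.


INNER JOIN keeps only enrollments rows whose course_id matches an id in courses. Walk through each enrollment:
  - enrollment 1 (Dana): course_id=NULL, no match -> dropped
  - enrollment 2 (Zoe): course_id=2 -> matches Physics
  - enrollment 3 (Uma): course_id=2 -> matches Physics
  - enrollment 4 (Jack): course_id=3 -> matches Economics
  - enrollment 5 (Dave): course_id=3 -> matches Economics
  - enrollment 6 (Nate): course_id=1 -> matches Algorithms
  - enrollment 7 (George): course_id=NULL, no match -> dropped
  - enrollment 8 (Pete): course_id=3 -> matches Economics
  - enrollment 9 (Sam): course_id=1 -> matches Algorithms
So 2 of 9 rows are dropped.

SQL:
SELECT a.student, b.title AS course
FROM enrollments a
INNER JOIN courses b ON a.course_id = b.id

Result:
student | course    
--------+-----------
Zoe     | Physics   
Uma     | Physics   
Jack    | Economics 
Dave    | Economics 
Nate    | Algorithms
Pete    | Economics 
Sam     | Algorithms


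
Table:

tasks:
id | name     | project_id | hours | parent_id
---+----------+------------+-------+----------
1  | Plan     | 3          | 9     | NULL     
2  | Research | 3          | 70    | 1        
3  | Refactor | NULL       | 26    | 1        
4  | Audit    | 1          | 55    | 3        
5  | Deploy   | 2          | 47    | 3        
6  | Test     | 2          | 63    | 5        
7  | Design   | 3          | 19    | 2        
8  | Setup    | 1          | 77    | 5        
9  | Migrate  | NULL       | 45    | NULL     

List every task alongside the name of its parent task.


This is a self-join: tasks is joined to a second copy of itself, matching each row's parent_id to another row's id. Use LEFT JOIN so rows with parent_id=NULL are kept.
  - task 1 (Plan): parent_id=NULL -> NULL
  - task 2 (Research): parent_id=1 -> Plan
  - task 3 (Refactor): parent_id=1 -> Plan
  - task 4 (Audit): parent_id=3 -> Refactor
  - task 5 (Deploy): parent_id=3 -> Refactor
  - task 6 (Test): parent_id=5 -> Deploy
  - task 7 (Design): parent_id=2 -> Research
  - task 8 (Setup): parent_id=5 -> Deploy
  - task 9 (Migrate): parent_id=NULL -> NULL

SQL:
SELECT a.name AS item, b.name AS parent
FROM tasks a
LEFT JOIN tasks b ON a.parent_id = b.id

Result:
item     | parent  
---------+---------
Plan     | NULL    
Research | Plan    
Refactor | Plan    
Audit    | Refactor
Deploy   | Refactor
Test     | Deploy  
Design   | Research
Setup    | Deploy  
Migrate  | NULL    


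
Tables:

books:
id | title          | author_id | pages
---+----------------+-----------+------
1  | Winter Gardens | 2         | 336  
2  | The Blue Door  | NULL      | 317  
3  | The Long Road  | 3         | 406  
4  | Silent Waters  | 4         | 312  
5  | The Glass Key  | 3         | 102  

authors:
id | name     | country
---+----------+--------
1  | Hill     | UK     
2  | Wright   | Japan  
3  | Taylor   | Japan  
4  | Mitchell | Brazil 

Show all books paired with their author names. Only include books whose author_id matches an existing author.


INNER JOIN keeps only books rows whose author_id matches an id in authors. Walk through each book:
  - book 1 (Winter Gardens): author_id=2 -> matches Wright
  - book 2 (The Blue Door): author_id=NULL, no match -> dropped
  - book 3 (The Long Road): author_id=3 -> matches Taylor
  - book 4 (Silent Waters): author_id=4 -> matches Mitchell
  - book 5 (The Glass Key): author_id=3 -> matches Taylor
So 1 of 5 rows is dropped.

SQL:
SELECT a.title, b.name AS author
FROM books a
INNER JOIN authors b ON a.author_id = b.id

Result:
title          | author  
---------------+---------
Winter Gardens | Wright  
The Long Road  | Taylor  
Silent Waters  | Mitchell
The Glass Key  | Taylor  


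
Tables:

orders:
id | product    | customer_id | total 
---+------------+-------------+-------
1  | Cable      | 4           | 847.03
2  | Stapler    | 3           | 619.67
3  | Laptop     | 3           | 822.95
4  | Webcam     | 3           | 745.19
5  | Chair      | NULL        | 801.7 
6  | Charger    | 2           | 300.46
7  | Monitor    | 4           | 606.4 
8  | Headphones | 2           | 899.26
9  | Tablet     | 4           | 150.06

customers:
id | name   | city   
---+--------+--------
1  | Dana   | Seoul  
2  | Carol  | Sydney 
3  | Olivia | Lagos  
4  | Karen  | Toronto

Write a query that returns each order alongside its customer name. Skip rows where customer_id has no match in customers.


INNER JOIN keeps only orders rows whose customer_id matches an id in customers. Walk through each order:
  - order 1 (Cable): customer_id=4 -> matches Karen
  - order 2 (Stapler): customer_id=3 -> matches Olivia
  - order 3 (Laptop): customer_id=3 -> matches Olivia
  - order 4 (Webcam): customer_id=3 -> matches Olivia
  - order 5 (Chair): customer_id=NULL, no match -> dropped
  - order 6 (Charger): customer_id=2 -> matches Carol
  - order 7 (Monitor): customer_id=4 -> matches Karen
  - order 8 (Headphones): customer_id=2 -> matches Carol
  - order 9 (Tablet): customer_id=4 -> matches Karen
So 1 of 9 rows is dropped.

SQL:
SELECT a.product, b.name AS customer
FROM orders a
INNER JOIN customers b ON a.customer_id = b.id

Result:
product    | customer
-----------+---------
Cable      | Karen   
Stapler    | Olivia  
Laptop     | Olivia  
Webcam     | Olivia  
Charger    | Carol   
Monitor    | Karen   
Headphones | Carol   
Tablet     | Karen   


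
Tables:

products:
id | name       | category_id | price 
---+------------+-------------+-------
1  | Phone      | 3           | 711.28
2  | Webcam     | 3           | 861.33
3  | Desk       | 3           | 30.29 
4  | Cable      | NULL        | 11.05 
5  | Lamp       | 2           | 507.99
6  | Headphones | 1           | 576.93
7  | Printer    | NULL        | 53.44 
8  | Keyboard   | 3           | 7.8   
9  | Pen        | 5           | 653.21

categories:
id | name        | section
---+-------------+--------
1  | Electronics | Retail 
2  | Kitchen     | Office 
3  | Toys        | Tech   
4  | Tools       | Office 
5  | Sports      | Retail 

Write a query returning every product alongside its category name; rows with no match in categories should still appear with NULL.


LEFT JOIN keeps every row from products (the left table); where category_id has no match in categories, the category columns become NULL. Walk through each product:
  - product 1 (Phone): category_id=3 -> matches Toys
  - product 2 (Webcam): category_id=3 -> matches Toys
  - product 3 (Desk): category_id=3 -> matches Toys
  - product 4 (Cable): category_id=NULL, no match -> kept with NULL
  - product 5 (Lamp): category_id=2 -> matches Kitchen
  - product 6 (Headphones): category_id=1 -> matches Electronics
  - product 7 (Printer): category_id=NULL, no match -> kept with NULL
  - product 8 (Keyboard): category_id=3 -> matches Toys
  - product 9 (Pen): category_id=5 -> matches Sports
All 9 rows appear; 2 have NULL category.

SQL:
SELECT a.name, b.name AS category
FROM products a
LEFT JOIN categories b ON a.category_id = b.id

Result:
name       | category   
-----------+------------
Phone      | Toys       
Webcam     | Toys       
Desk       | Toys       
Cable      | NULL       
Lamp       | Kitchen    
Headphones | Electronics
Printer    | NULL       
Keyboard   | Toys       
Pen        | Sports     


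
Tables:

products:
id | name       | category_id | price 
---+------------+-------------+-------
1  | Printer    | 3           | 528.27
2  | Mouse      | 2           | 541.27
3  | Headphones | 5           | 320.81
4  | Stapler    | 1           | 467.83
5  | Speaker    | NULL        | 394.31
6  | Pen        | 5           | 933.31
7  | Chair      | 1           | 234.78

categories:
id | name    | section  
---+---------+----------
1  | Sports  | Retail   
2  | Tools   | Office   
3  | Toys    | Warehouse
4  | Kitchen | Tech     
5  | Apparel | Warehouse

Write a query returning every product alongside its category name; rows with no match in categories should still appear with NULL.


LEFT JOIN keeps every row from products (the left table); where category_id has no match in categories, the category columns become NULL. Walk through each product:
  - product 1 (Printer): category_id=3 -> matches Toys
  - product 2 (Mouse): category_id=2 -> matches Tools
  - product 3 (Headphones): category_id=5 -> matches Apparel
  - product 4 (Stapler): category_id=1 -> matches Sports
  - product 5 (Speaker): category_id=NULL, no match -> kept with NULL
  - product 6 (Pen): category_id=5 -> matches Apparel
  - product 7 (Chair): category_id=1 -> matches Sports
All 7 rows appear; 1 has NULL category.

SQL:
SELECT a.name, b.name AS category
FROM products a
LEFT JOIN categories b ON a.category_id = b.id

Result:
name       | category
-----------+---------
Printer    | Toys    
Mouse      | Tools   
Headphones | Apparel 
Stapler    | Sports  
Speaker    | NULL    
Pen        | Apparel 
Chair      | Sports  


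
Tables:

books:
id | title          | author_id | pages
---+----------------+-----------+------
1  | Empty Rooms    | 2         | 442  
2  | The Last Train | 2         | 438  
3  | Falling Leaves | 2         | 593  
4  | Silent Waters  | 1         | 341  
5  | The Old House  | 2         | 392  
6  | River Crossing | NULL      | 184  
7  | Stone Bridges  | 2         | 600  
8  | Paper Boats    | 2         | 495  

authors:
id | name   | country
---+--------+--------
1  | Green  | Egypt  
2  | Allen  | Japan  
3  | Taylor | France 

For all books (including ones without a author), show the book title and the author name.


LEFT JOIN keeps every row from books (the left table); where author_id has no match in authors, the author columns become NULL. Walk through each book:
  - book 1 (Empty Rooms): author_id=2 -> matches Allen
  - book 2 (The Last Train): author_id=2 -> matches Allen
  - book 3 (Falling Leaves): author_id=2 -> matches Allen
  - book 4 (Silent Waters): author_id=1 -> matches Green
  - book 5 (The Old House): author_id=2 -> matches Allen
  - book 6 (River Crossing): author_id=NULL, no match -> kept with NULL
  - book 7 (Stone Bridges): author_id=2 -> matches Allen
  - book 8 (Paper Boats): author_id=2 -> matches Allen
All 8 rows appear; 1 has NULL author.

SQL:
SELECT a.title, b.name AS author
FROM books a
LEFT JOIN authors b ON a.author_id = b.id

Result:
title          | author
---------------+-------
Empty Rooms    | Allen 
The Last Train | Allen 
Falling Leaves | Allen 
Silent Waters  | Green 
The Old House  | Allen 
River Crossing | NULL  
Stone Bridges  | Allen 
Paper Boats    | Allen 


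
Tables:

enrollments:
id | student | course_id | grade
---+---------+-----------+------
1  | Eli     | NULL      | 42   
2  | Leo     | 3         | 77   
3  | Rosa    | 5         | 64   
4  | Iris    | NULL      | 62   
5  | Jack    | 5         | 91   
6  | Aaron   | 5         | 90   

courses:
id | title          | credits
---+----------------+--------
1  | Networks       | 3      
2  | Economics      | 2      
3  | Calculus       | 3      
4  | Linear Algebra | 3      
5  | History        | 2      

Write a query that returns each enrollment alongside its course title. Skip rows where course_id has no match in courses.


INNER JOIN keeps only enrollments rows whose course_id matches an id in courses. Walk through each enrollment:
  - enrollment 1 (Eli): course_id=NULL, no match -> dropped
  - enrollment 2 (Leo): course_id=3 -> matches Calculus
  - enrollment 3 (Rosa): course_id=5 -> matches History
  - enrollment 4 (Iris): course_id=NULL, no match -> dropped
  - enrollment 5 (Jack): course_id=5 -> matches History
  - enrollment 6 (Aaron): course_id=5 -> matches History
So 2 of 6 rows are dropped.

SQL:
SELECT a.student, b.title AS course
FROM enrollments a
INNER JOIN courses b ON a.course_id = b.id

Result:
student | course  
--------+---------
Leo     | Calculus
Rosa    | History 
Jack    | History 
Aaron   | History 


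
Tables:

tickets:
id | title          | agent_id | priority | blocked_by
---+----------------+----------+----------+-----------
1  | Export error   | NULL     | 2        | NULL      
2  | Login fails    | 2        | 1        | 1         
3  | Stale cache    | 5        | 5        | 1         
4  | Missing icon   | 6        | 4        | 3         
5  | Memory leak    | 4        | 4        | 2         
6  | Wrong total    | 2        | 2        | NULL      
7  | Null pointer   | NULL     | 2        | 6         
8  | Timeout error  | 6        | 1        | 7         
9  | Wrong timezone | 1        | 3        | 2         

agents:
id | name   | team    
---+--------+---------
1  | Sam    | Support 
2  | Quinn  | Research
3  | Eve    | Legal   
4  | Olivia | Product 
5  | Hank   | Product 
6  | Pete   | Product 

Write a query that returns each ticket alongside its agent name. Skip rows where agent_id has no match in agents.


INNER JOIN keeps only tickets rows whose agent_id matches an id in agents. Walk through each ticket:
  - ticket 1 (Export error): agent_id=NULL, no match -> dropped
  - ticket 2 (Login fails): agent_id=2 -> matches Quinn
  - ticket 3 (Stale cache): agent_id=5 -> matches Hank
  - ticket 4 (Missing icon): agent_id=6 -> matches Pete
  - ticket 5 (Memory leak): agent_id=4 -> matches Olivia
  - ticket 6 (Wrong total): agent_id=2 -> matches Quinn
  - ticket 7 (Null pointer): agent_id=NULL, no match -> dropped
  - ticket 8 (Timeout error): agent_id=6 -> matches Pete
  - ticket 9 (Wrong timezone): agent_id=1 -> matches Sam
So 2 of 9 rows are dropped.

SQL:
SELECT a.title, b.name AS agent
FROM tickets a
INNER JOIN agents b ON a.agent_id = b.id

Result:
title          | agent 
---------------+-------
Login fails    | Quinn 
Stale cache    | Hank  
Missing icon   | Pete  
Memory leak    | Olivia
Wrong total    | Quinn 
Timeout error  | Pete  
Wrong timezone | Sam   


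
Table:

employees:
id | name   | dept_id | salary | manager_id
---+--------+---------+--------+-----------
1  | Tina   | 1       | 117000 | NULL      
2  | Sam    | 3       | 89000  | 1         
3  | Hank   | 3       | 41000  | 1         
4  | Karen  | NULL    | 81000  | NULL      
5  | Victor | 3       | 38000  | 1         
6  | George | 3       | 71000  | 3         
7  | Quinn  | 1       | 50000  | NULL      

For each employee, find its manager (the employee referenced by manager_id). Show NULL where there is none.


This is a self-join: employees is joined to a second copy of itself, matching each row's manager_id to another row's id. Use LEFT JOIN so rows with manager_id=NULL are kept.
  - employee 1 (Tina): manager_id=NULL -> NULL
  - employee 2 (Sam): manager_id=1 -> Tina
  - employee 3 (Hank): manager_id=1 -> Tina
  - employee 4 (Karen): manager_id=NULL -> NULL
  - employee 5 (Victor): manager_id=1 -> Tina
  - employee 6 (George): manager_id=3 -> Hank
  - employee 7 (Quinn): manager_id=NULL -> NULL

SQL:
SELECT a.name AS item, b.name AS manager
FROM employees a
LEFT JOIN employees b ON a.manager_id = b.id

Result:
item   | manager
-------+--------
Tina   | NULL   
Sam    | Tina   
Hank   | Tina   
Karen  | NULL   
Victor | Tina   
George | Hank   
Quinn  | NULL   


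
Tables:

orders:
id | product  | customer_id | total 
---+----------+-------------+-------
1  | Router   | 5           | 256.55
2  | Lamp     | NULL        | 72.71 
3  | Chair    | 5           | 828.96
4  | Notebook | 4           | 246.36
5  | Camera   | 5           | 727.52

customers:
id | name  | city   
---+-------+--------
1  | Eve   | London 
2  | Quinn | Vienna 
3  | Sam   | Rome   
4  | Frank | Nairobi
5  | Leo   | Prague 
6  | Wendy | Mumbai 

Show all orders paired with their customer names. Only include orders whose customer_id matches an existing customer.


INNER JOIN keeps only orders rows whose customer_id matches an id in customers. Walk through each order:
  - order 1 (Router): customer_id=5 -> matches Leo
  - order 2 (Lamp): customer_id=NULL, no match -> dropped
  - order 3 (Chair): customer_id=5 -> matches Leo
  - order 4 (Notebook): customer_id=4 -> matches Frank
  - order 5 (Camera): customer_id=5 -> matches Leo
So 1 of 5 rows is dropped.

SQL:
SELECT a.product, b.name AS customer
FROM orders a
INNER JOIN customers b ON a.customer_id = b.id

Result:
product  | customer
---------+---------
Router   | Leo     
Chair    | Leo     
Notebook | Frank   
Camera   | Leo     


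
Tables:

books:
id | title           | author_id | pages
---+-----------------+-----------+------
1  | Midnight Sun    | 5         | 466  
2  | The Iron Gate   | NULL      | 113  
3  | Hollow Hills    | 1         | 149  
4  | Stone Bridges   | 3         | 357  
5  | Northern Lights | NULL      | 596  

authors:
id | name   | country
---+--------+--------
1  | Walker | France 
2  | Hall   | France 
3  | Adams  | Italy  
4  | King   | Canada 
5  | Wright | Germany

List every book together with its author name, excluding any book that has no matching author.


INNER JOIN keeps only books rows whose author_id matches an id in authors. Walk through each book:
  - book 1 (Midnight Sun): author_id=5 -> matches Wright
  - book 2 (The Iron Gate): author_id=NULL, no match -> dropped
  - book 3 (Hollow Hills): author_id=1 -> matches Walker
  - book 4 (Stone Bridges): author_id=3 -> matches Adams
  - book 5 (Northern Lights): author_id=NULL, no match -> dropped
So 2 of 5 rows are dropped.

SQL:
SELECT a.title, b.name AS author
FROM books a
INNER JOIN authors b ON a.author_id = b.id

Result:
title         | author
--------------+-------
Midnight Sun  | Wright
Hollow Hills  | Walker
Stone Bridges | Adams 


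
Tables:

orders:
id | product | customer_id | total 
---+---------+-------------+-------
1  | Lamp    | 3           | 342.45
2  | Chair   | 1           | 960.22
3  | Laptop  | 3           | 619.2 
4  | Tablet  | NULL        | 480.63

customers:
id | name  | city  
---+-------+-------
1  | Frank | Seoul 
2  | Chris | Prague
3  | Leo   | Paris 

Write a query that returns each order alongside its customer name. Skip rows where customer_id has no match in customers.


INNER JOIN keeps only orders rows whose customer_id matches an id in customers. Walk through each order:
  - order 1 (Lamp): customer_id=3 -> matches Leo
  - order 2 (Chair): customer_id=1 -> matches Frank
  - order 3 (Laptop): customer_id=3 -> matches Leo
  - order 4 (Tablet): customer_id=NULL, no match -> dropped
So 1 of 4 rows is dropped.

SQL:
SELECT a.product, b.name AS customer
FROM orders a
INNER JOIN customers b ON a.customer_id = b.id

Result:
product | customer
--------+---------
Lamp    | Leo     
Chair   | Frank   
Laptop  | Leo     


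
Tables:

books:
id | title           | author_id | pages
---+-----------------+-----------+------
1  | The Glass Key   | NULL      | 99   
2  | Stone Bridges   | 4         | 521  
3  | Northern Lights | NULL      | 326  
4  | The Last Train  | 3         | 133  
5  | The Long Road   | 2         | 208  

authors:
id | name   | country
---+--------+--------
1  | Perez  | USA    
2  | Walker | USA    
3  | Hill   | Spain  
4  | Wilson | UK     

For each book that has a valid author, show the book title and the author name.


INNER JOIN keeps only books rows whose author_id matches an id in authors. Walk through each book:
  - book 1 (The Glass Key): author_id=NULL, no match -> dropped
  - book 2 (Stone Bridges): author_id=4 -> matches Wilson
  - book 3 (Northern Lights): author_id=NULL, no match -> dropped
  - book 4 (The Last Train): author_id=3 -> matches Hill
  - book 5 (The Long Road): author_id=2 -> matches Walker
So 2 of 5 rows are dropped.

SQL:
SELECT a.title, b.name AS author
FROM books a
INNER JOIN authors b ON a.author_id = b.id

Result:
title          | author
---------------+-------
Stone Bridges  | Wilson
The Last Train | Hill  
The Long Road  | Walker


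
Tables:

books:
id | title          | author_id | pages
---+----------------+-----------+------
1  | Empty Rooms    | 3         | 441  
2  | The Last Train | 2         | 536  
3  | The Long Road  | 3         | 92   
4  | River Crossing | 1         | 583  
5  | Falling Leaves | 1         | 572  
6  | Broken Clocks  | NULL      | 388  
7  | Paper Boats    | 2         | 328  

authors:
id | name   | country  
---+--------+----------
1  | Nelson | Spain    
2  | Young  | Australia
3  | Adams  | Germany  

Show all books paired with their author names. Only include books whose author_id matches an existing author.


INNER JOIN keeps only books rows whose author_id matches an id in authors. Walk through each book:
  - book 1 (Empty Rooms): author_id=3 -> matches Adams
  - book 2 (The Last Train): author_id=2 -> matches Young
  - book 3 (The Long Road): author_id=3 -> matches Adams
  - book 4 (River Crossing): author_id=1 -> matches Nelson
  - book 5 (Falling Leaves): author_id=1 -> matches Nelson
  - book 6 (Broken Clocks): author_id=NULL, no match -> dropped
  - book 7 (Paper Boats): author_id=2 -> matches Young
So 1 of 7 rows is dropped.

SQL:
SELECT a.title, b.name AS author
FROM books a
INNER JOIN authors b ON a.author_id = b.id

Result:
title          | author
---------------+-------
Empty Rooms    | Adams 
The Last Train | Young 
The Long Road  | Adams 
River Crossing | Nelson
Falling Leaves | Nelson
Paper Boats    | Young 


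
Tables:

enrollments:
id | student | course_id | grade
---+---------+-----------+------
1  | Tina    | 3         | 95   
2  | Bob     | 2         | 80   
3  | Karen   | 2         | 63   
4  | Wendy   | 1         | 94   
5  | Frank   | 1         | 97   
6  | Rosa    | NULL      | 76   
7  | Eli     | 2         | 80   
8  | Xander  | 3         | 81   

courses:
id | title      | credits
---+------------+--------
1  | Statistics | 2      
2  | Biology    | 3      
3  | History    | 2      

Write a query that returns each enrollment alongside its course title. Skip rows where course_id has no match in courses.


INNER JOIN keeps only enrollments rows whose course_id matches an id in courses. Walk through each enrollment:
  - enrollment 1 (Tina): course_id=3 -> matches History
  - enrollment 2 (Bob): course_id=2 -> matches Biology
  - enrollment 3 (Karen): course_id=2 -> matches Biology
  - enrollment 4 (Wendy): course_id=1 -> matches Statistics
  - enrollment 5 (Frank): course_id=1 -> matches Statistics
  - enrollment 6 (Rosa): course_id=NULL, no match -> dropped
  - enrollment 7 (Eli): course_id=2 -> matches Biology
  - enrollment 8 (Xander): course_id=3 -> matches History
So 1 of 8 rows is dropped.

SQL:
SELECT a.student, b.title AS course
FROM enrollments a
INNER JOIN courses b ON a.course_id = b.id

Result:
student | course    
--------+-----------
Tina    | History   
Bob     | Biology   
Karen   | Biology   
Wendy   | Statistics
Frank   | Statistics
Eli     | Biology   
Xander  | History   


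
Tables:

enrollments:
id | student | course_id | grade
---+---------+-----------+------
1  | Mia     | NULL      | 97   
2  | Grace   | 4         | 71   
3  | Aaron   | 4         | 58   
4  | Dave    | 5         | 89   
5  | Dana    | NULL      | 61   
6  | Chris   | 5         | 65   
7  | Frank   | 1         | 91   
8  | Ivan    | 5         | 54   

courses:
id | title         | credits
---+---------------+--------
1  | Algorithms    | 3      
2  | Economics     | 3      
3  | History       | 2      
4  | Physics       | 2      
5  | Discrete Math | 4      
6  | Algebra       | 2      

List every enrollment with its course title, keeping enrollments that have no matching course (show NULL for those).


LEFT JOIN keeps every row from enrollments (the left table); where course_id has no match in courses, the course columns become NULL. Walk through each enrollment:
  - enrollment 1 (Mia): course_id=NULL, no match -> kept with NULL
  - enrollment 2 (Grace): course_id=4 -> matches Physics
  - enrollment 3 (Aaron): course_id=4 -> matches Physics
  - enrollment 4 (Dave): course_id=5 -> matches Discrete Math
  - enrollment 5 (Dana): course_id=NULL, no match -> kept with NULL
  - enrollment 6 (Chris): course_id=5 -> matches Discrete Math
  - enrollment 7 (Frank): course_id=1 -> matches Algorithms
  - enrollment 8 (Ivan): course_id=5 -> matches Discrete Math
All 8 rows appear; 2 have NULL course.

SQL:
SELECT a.student, b.title AS course
FROM enrollments a
LEFT JOIN courses b ON a.course_id = b.id

Result:
student | course       
--------+--------------
Mia     | NULL         
Grace   | Physics      
Aaron   | Physics      
Dave    | Discrete Math
Dana    | NULL         
Chris   | Discrete Math
Frank   | Algorithms   
Ivan    | Discrete Math


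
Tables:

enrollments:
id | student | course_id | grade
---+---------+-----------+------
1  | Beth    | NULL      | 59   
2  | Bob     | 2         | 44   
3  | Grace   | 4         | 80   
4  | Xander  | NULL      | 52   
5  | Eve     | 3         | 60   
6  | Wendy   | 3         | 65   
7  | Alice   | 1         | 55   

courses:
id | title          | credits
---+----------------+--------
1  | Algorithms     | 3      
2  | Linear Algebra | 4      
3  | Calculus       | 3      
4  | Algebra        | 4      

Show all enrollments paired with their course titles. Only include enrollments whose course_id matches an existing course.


INNER JOIN keeps only enrollments rows whose course_id matches an id in courses. Walk through each enrollment:
  - enrollment 1 (Beth): course_id=NULL, no match -> dropped
  - enrollment 2 (Bob): course_id=2 -> matches Linear Algebra
  - enrollment 3 (Grace): course_id=4 -> matches Algebra
  - enrollment 4 (Xander): course_id=NULL, no match -> dropped
  - enrollment 5 (Eve): course_id=3 -> matches Calculus
  - enrollment 6 (Wendy): course_id=3 -> matches Calculus
  - enrollment 7 (Alice): course_id=1 -> matches Algorithms
So 2 of 7 rows are dropped.

SQL:
SELECT a.student, b.title AS course
FROM enrollments a
INNER JOIN courses b ON a.course_id = b.id

Result:
student | course        
--------+---------------
Bob     | Linear Algebra
Grace   | Algebra       
Eve     | Calculus      
Wendy   | Calculus      
Alice   | Algorithms    


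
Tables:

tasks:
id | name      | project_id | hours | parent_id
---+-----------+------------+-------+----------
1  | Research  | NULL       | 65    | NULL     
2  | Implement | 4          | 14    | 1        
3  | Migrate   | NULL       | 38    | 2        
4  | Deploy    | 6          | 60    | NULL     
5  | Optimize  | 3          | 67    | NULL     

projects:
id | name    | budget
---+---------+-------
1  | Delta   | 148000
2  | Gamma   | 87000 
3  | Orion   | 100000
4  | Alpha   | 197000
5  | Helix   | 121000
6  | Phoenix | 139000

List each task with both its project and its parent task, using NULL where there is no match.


Two LEFT JOINs from the same base table tasks: one to projects via project_id, one to tasks itself via parent_id. Both are LEFT so every task is preserved.
Match against projects:
  - task 1 (Research): project_id=NULL, no match -> kept with NULL
  - task 2 (Implement): project_id=4 -> matches Alpha
  - task 3 (Migrate): project_id=NULL, no match -> kept with NULL
  - task 4 (Deploy): project_id=6 -> matches Phoenix
  - task 5 (Optimize): project_id=3 -> matches Orion
Match against tasks (self):
  - task 1 (Research): parent_id=NULL -> NULL
  - task 2 (Implement): parent_id=1 -> Research
  - task 3 (Migrate): parent_id=2 -> Implement
  - task 4 (Deploy): parent_id=NULL -> NULL
  - task 5 (Optimize): parent_id=NULL -> NULL

SQL:
SELECT a.name, b.name AS project, c.name AS parent
FROM tasks a
LEFT JOIN projects b ON a.project_id = b.id
LEFT JOIN tasks c ON a.parent_id = c.id

Result:
name      | project | parent   
----------+---------+----------
Research  | NULL    | NULL     
Implement | Alpha   | Research 
Migrate   | NULL    | Implement
Deploy    | Phoenix | NULL     
Optimize  | Orion   | NULL     


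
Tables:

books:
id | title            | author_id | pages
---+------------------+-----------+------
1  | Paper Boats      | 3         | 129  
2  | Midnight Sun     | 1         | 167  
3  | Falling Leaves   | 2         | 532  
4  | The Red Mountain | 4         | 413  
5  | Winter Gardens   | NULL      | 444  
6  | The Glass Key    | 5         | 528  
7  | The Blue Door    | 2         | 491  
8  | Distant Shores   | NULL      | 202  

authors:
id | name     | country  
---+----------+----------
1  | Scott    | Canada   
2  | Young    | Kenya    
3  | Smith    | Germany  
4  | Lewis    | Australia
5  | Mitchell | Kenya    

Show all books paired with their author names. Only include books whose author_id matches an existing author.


INNER JOIN keeps only books rows whose author_id matches an id in authors. Walk through each book:
  - book 1 (Paper Boats): author_id=3 -> matches Smith
  - book 2 (Midnight Sun): author_id=1 -> matches Scott
  - book 3 (Falling Leaves): author_id=2 -> matches Young
  - book 4 (The Red Mountain): author_id=4 -> matches Lewis
  - book 5 (Winter Gardens): author_id=NULL, no match -> dropped
  - book 6 (The Glass Key): author_id=5 -> matches Mitchell
  - book 7 (The Blue Door): author_id=2 -> matches Young
  - book 8 (Distant Shores): author_id=NULL, no match -> dropped
So 2 of 8 rows are dropped.

SQL:
SELECT a.title, b.name AS author
FROM books a
INNER JOIN authors b ON a.author_id = b.id

Result:
title            | author  
-----------------+---------
Paper Boats      | Smith   
Midnight Sun     | Scott   
Falling Leaves   | Young   
The Red Mountain | Lewis   
The Glass Key    | Mitchell
The Blue Door    | Young   
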